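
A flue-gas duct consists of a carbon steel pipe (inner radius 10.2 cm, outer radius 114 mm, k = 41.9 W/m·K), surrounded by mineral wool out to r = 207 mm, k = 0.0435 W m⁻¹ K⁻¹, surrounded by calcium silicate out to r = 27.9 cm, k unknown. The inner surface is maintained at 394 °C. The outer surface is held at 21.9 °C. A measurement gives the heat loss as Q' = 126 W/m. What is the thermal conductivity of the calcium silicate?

k = 0.0617 W/m·K

ΣR = ΔT/Q' = |394 − 21.9|/126 = 2.953 m·K/W
Known resistances:
  R'_carbon steel = ln(0.114/0.102)/(2πk) = 0.1112/(2π·41.9) = 4.225×10^-4 m·K/W
  R'_mineral wool = ln(0.207/0.114)/(2πk) = 0.5965/(2π·0.0435) = 2.183 m·K/W
R_calcium silicate = ΣR − ΣR_known = 2.953 − 2.183 = 0.7700 m·K/W
ln(r₂/r₁)/(2πk) = 0.7700 ⇒ k = 0.2985/(2π·0.7700) = 0.0617 W/m·K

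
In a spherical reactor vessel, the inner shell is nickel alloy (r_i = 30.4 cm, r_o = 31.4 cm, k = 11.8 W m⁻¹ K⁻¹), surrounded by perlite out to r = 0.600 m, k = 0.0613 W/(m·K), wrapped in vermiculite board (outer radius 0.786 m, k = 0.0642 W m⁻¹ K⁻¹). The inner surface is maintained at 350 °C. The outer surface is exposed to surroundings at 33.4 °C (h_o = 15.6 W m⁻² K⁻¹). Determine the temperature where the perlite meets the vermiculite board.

T = 97.2 °C

Resistance network (inner→outer):
  R_nickel alloy = (1/0.304 − 1/0.314)/(4πk) = 0.1048/(4π·11.8) = 7.065×10^-4 K/W
  R_perlite = (1/0.314 − 1/0.600)/(4πk) = 1.518/(4π·0.0613) = 1.971 K/W
  R_vermiculite board = (1/0.600 − 1/0.786)/(4πk) = 0.3944/(4π·0.0642) = 0.4889 K/W
  R_conv,out = 1/(4πr²h) = 1/(4π·0.786²·15.6) = 0.008257 K/W
ΣR = 7.065×10^-4 + 1.971 + 0.4889 + 0.008257 = 2.469 K/W
Q = ΔT/ΣR = (350 °C − 33.4 °C)/2.469 = 128.2 W
From the inner boundary to the perlite/vermiculite board interface, ΣR_partial = 1.972 K/W.
T_interface = T_in − Q·ΣR_partial = 350 °C − (128.2)(1.972) = 97.2 °C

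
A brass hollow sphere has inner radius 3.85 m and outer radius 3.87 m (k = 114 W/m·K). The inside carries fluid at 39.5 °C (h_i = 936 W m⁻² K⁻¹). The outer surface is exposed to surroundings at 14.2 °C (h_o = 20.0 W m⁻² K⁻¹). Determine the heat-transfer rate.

Resistance network (inner→outer):
  R_conv,in = 1/(4πr²h) = 1/(4π·3.85²·936) = 5.736×10^-6 K/W
  R_brass = (1/3.85 − 1/3.87)/(4πk) = 0.001342/(4π·114) = 9.370×10^-7 K/W
  R_conv,out = 1/(4πr²h) = 1/(4π·3.87²·20.0) = 2.657×10^-4 K/W
ΣR = 5.736×10^-6 + 9.370×10^-7 + 2.657×10^-4 = 2.724×10^-4 K/W
Q = ΔT/ΣR = (39.5 °C − 14.2 °C)/2.724×10^-4 = 92900 W

Q = 92.9 kW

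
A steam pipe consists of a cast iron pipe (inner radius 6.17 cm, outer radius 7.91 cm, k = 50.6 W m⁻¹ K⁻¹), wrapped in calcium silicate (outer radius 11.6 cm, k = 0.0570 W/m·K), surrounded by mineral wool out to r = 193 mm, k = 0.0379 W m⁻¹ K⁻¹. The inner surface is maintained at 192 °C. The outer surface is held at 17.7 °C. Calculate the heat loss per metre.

Treat each layer as a resistance in series:
  R'_cast iron = ln(0.0791/0.0617)/(2πk) = 0.2484/(2π·50.6) = 7.814×10^-4 m·K/W
  R'_calcium silicate = ln(0.116/0.0791)/(2πk) = 0.3829/(2π·0.0570) = 1.069 m·K/W
  R'_mineral wool = ln(0.193/0.116)/(2πk) = 0.5091/(2π·0.0379) = 2.138 m·K/W
ΣR = 7.814×10^-4 + 1.069 + 2.138 = 3.208 m·K/W
Q' = ΔT/ΣR = (192 °C − 17.7 °C)/3.208 = 54.3 W/m

Q' = 54.3 W/m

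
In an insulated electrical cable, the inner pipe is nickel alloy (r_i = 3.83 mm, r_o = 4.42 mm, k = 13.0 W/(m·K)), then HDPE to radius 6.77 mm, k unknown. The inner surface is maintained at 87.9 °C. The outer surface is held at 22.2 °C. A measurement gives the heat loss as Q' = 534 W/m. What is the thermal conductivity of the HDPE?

ΣR = ΔT/Q' = |87.9 − 22.2|/534 = 0.1230 m·K/W
Known resistances:
  R'_nickel alloy = ln(0.00442/0.00383)/(2πk) = 0.1433/(2π·13.0) = 0.001754 m·K/W
R_HDPE = ΣR − ΣR_known = 0.1230 − 0.001754 = 0.1212 m·K/W
ln(r₂/r₁)/(2πk) = 0.1212 ⇒ k = 0.4264/(2π·0.1212) = 0.560 W/m·K

k = 0.560 W/m·K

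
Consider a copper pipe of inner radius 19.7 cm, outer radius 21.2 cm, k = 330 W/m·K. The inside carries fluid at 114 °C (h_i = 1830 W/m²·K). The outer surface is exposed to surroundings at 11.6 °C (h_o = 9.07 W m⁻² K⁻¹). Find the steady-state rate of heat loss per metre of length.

Treat each layer as a resistance in series:
  R'_conv,in = 1/(2πr h) = 1/(2π·0.197·1830) = 4.415×10^-4 m·K/W
  R'_copper = ln(0.212/0.197)/(2πk) = 0.07338/(2π·330) = 3.539×10^-5 m·K/W
  R'_conv,out = 1/(2πr h) = 1/(2π·0.212·9.07) = 0.08277 m·K/W
ΣR = 4.415×10^-4 + 3.539×10^-5 + 0.08277 = 0.08325 m·K/W
Q' = ΔT/ΣR = (114 °C − 11.6 °C)/0.08325 = 1230 W/m

Q' = 1230 W/m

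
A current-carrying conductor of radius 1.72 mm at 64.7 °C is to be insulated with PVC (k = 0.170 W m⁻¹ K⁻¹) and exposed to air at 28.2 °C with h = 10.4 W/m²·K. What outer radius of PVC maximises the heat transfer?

For a cylinder, r_cr = k_ins/h = 0.170/10.4 = 0.0163 m = 1.63 cm

r_cr = 1.63 cm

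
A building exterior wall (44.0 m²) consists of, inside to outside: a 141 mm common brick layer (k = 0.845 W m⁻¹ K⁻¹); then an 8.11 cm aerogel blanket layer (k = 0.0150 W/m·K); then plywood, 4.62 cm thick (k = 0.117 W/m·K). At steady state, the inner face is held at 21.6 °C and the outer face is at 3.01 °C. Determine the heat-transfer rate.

Resistance network (inner→outer):
  R_common brick = L/(kA) = 0.141/(0.845·44.0) = 0.003792 K/W
  R_aerogel blanket = L/(kA) = 0.0811/(0.0150·44.0) = 0.1229 K/W
  R_plywood = L/(kA) = 0.0462/(0.117·44.0) = 0.008974 K/W
ΣR = 0.003792 + 0.1229 + 0.008974 = 0.1357 K/W
Q = ΔT/ΣR = (21.6 °C − 3.01 °C)/0.1357 = 137 W

Q = 137 W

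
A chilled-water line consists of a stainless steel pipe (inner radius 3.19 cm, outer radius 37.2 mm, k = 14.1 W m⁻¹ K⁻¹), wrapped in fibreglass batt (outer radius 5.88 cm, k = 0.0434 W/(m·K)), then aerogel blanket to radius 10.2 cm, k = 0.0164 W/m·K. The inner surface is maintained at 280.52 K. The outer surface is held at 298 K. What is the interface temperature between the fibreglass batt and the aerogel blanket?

T = 284.7 K

Resistance network (inner→outer):
  R'_stainless steel = ln(0.0372/0.0319)/(2πk) = 0.1537/(2π·14.1) = 0.001735 m·K/W
  R'_fibreglass batt = ln(0.0588/0.0372)/(2πk) = 0.4578/(2π·0.0434) = 1.679 m·K/W
  R'_aerogel blanket = ln(0.102/0.0588)/(2πk) = 0.5508/(2π·0.0164) = 5.346 m·K/W
ΣR = 0.001735 + 1.679 + 5.346 = 7.027 m·K/W
Q' = ΔT/ΣR = (280.52 K − 298 K)/7.027 = -2.488 W/m
From the inner boundary to the fibreglass batt/aerogel blanket interface, ΣR_partial = 1.681 m·K/W.
T_interface = T_in − Q'·ΣR_partial = 280.52 K − (-2.488)(1.681) = 284.7 K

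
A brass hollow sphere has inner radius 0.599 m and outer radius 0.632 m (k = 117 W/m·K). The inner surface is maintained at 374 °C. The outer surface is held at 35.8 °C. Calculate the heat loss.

Q = 4πk·ΔT/(1/r₁ − 1/r₂) = 4π × 117 × 338.2 / (1/0.599 − 1/0.632) = 5.70×10^6 W

Q = 5.70×10^6 W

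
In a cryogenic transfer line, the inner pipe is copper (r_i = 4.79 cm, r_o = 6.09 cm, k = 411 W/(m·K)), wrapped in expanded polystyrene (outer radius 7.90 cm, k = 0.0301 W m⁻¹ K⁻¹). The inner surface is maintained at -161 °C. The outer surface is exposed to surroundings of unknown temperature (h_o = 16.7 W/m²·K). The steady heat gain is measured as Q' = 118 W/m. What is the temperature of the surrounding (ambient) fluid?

Series resistances:
  R'_copper = ln(0.0609/0.0479)/(2πk) = 0.2401/(2π·411) = 9.298×10^-5 m·K/W
  R'_expanded polystyrene = ln(0.0790/0.0609)/(2πk) = 0.2602/(2π·0.0301) = 1.376 m·K/W
  R'_conv,out = 1/(2πr h) = 1/(2π·0.0790·16.7) = 0.1206 m·K/W
ΣR = 1.497 m·K/W
ΔT = Q'·ΣR = 118 × 1.497 = 176.6 K
Heat flows inward, so T_out = T_in + ΔT = -161 + 176.6 = 15.6 °C

T_out = 15.6 °C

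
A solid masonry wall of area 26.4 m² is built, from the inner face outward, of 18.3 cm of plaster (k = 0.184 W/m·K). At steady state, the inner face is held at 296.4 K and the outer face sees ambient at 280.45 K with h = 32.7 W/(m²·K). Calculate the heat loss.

Resistance network (inner→outer):
  R_plaster = L/(kA) = 0.183/(0.184·26.4) = 0.03767 K/W
  R_conv,out = 1/(hA) = 1/(32.7·26.4) = 0.001158 K/W
ΣR = 0.03767 + 0.001158 = 0.03883 K/W
Q = ΔT/ΣR = (296.4 K − 280.45 K)/0.03883 = 411 W

Q = 411 W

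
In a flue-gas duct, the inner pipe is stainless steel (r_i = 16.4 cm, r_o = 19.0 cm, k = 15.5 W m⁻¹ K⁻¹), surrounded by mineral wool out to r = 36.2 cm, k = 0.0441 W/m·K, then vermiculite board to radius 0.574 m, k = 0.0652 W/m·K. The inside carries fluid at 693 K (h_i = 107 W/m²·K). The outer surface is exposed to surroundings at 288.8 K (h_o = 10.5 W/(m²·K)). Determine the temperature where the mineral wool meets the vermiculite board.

T = 422 K

Series thermal resistances, inner to outer:
  R'_conv,in = 1/(2πr h) = 1/(2π·0.164·107) = 0.009070 m·K/W
  R'_stainless steel = ln(0.190/0.164)/(2πk) = 0.1472/(2π·15.5) = 0.001511 m·K/W
  R'_mineral wool = ln(0.362/0.190)/(2πk) = 0.6446/(2π·0.0441) = 2.326 m·K/W
  R'_vermiculite board = ln(0.574/0.362)/(2πk) = 0.4610/(2π·0.0652) = 1.125 m·K/W
  R'_conv,out = 1/(2πr h) = 1/(2π·0.574·10.5) = 0.02641 m·K/W
ΣR = 0.009070 + 0.001511 + 2.326 + 1.125 + 0.02641 = 3.488 m·K/W
Q' = ΔT/ΣR = (693 K − 288.8 K)/3.488 = 115.9 W/m
From the inner boundary to the mineral wool/vermiculite board interface, ΣR_partial = 2.337 m·K/W.
T_interface = T_in − Q'·ΣR_partial = 693 K − (115.9)(2.337) = 422 K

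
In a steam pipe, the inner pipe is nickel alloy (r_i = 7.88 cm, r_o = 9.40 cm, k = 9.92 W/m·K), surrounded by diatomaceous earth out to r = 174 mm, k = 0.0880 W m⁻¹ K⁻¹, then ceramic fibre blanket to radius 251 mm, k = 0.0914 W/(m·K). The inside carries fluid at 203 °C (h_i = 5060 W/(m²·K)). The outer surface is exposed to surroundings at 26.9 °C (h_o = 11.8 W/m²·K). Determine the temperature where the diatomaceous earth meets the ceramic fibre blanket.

T = 94.3 °C

Series thermal resistances, inner to outer:
  R'_conv,in = 1/(2πr h) = 1/(2π·0.0788·5060) = 3.992×10^-4 m·K/W
  R'_nickel alloy = ln(0.0940/0.0788)/(2πk) = 0.1764/(2π·9.92) = 0.002830 m·K/W
  R'_diatomaceous earth = ln(0.174/0.0940)/(2πk) = 0.6158/(2π·0.0880) = 1.114 m·K/W
  R'_ceramic fibre blanket = ln(0.251/0.174)/(2πk) = 0.3664/(2π·0.0914) = 0.6380 m·K/W
  R'_conv,out = 1/(2πr h) = 1/(2π·0.251·11.8) = 0.05374 m·K/W
ΣR = 3.992×10^-4 + 0.002830 + 1.114 + 0.6380 + 0.05374 = 1.809 m·K/W
Q' = ΔT/ΣR = (203 °C − 26.9 °C)/1.809 = 97.35 W/m
From the inner boundary to the diatomaceous earth/ceramic fibre blanket interface, ΣR_partial = 1.117 m·K/W.
T_interface = T_in − Q'·ΣR_partial = 203 °C − (97.35)(1.117) = 94.3 °C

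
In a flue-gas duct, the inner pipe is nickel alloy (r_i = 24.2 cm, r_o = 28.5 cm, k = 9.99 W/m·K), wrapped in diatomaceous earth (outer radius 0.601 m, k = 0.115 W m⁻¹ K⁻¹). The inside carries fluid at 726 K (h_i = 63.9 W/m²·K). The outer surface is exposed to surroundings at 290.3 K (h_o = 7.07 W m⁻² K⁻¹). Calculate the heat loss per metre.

Q' = 402 W/m

Treat each layer as a resistance in series:
  R'_conv,in = 1/(2πr h) = 1/(2π·0.242·63.9) = 0.01029 m·K/W
  R'_nickel alloy = ln(0.285/0.242)/(2πk) = 0.1636/(2π·9.99) = 0.002606 m·K/W
  R'_diatomaceous earth = ln(0.601/0.285)/(2πk) = 0.7461/(2π·0.115) = 1.033 m·K/W
  R'_conv,out = 1/(2πr h) = 1/(2π·0.601·7.07) = 0.03746 m·K/W
ΣR = 0.01029 + 0.002606 + 1.033 + 0.03746 = 1.083 m·K/W
Q' = ΔT/ΣR = (726 K − 290.3 K)/1.083 = 402 W/m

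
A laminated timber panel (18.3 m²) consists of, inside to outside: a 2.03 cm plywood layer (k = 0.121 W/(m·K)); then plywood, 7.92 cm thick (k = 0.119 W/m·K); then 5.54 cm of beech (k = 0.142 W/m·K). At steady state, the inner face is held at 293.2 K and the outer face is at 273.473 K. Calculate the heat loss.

Q = 295 W

Treat each layer as a resistance in series:
  R_plywood = L/(kA) = 0.0203/(0.121·18.3) = 0.009168 K/W
  R_plywood = L/(kA) = 0.0792/(0.119·18.3) = 0.03637 K/W
  R_beech = L/(kA) = 0.0554/(0.142·18.3) = 0.02132 K/W
ΣR = 0.009168 + 0.03637 + 0.02132 = 0.06686 K/W
Q = ΔT/ΣR = (293.2 K − 273.473 K)/0.06686 = 295 W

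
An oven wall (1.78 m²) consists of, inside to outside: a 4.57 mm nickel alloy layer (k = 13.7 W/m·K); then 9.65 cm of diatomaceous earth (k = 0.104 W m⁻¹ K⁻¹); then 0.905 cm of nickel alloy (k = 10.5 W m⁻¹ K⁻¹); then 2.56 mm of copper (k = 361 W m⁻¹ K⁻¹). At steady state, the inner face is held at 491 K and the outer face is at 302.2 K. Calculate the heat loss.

Q = 362 W

Treat each layer as a resistance in series:
  R_nickel alloy = L/(kA) = 0.00457/(13.7·1.78) = 1.874×10^-4 K/W
  R_diatomaceous earth = L/(kA) = 0.0965/(0.104·1.78) = 0.5213 K/W
  R_nickel alloy = L/(kA) = 0.00905/(10.5·1.78) = 4.842×10^-4 K/W
  R_copper = L/(kA) = 0.00256/(361·1.78) = 3.984×10^-6 K/W
ΣR = 1.874×10^-4 + 0.5213 + 4.842×10^-4 + 3.984×10^-6 = 0.5220 K/W
Q = ΔT/ΣR = (491 K − 302.2 K)/0.5220 = 362 W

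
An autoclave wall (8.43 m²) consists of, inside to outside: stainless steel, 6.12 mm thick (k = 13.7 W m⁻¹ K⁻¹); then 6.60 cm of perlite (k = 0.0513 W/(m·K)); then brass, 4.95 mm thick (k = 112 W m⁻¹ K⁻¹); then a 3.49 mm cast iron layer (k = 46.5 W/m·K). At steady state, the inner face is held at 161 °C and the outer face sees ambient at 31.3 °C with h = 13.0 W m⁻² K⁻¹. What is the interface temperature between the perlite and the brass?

T = 38.6 °C

Resistance network (inner→outer):
  R_stainless steel = L/(kA) = 0.00612/(13.7·8.43) = 5.299×10^-5 K/W
  R_perlite = L/(kA) = 0.0660/(0.0513·8.43) = 0.1526 K/W
  R_brass = L/(kA) = 0.00495/(112·8.43) = 5.243×10^-6 K/W
  R_cast iron = L/(kA) = 0.00349/(46.5·8.43) = 8.903×10^-6 K/W
  R_conv,out = 1/(hA) = 1/(13.0·8.43) = 0.009125 K/W
ΣR = 5.299×10^-5 + 0.1526 + 5.243×10^-6 + 8.903×10^-6 + 0.009125 = 0.1618 K/W
Q = ΔT/ΣR = (161 °C − 31.3 °C)/0.1618 = 801.6 W
From the inner boundary to the perlite/brass interface, ΣR_partial = 0.1527 K/W.
T_interface = T_in − Q·ΣR_partial = 161 °C − (801.6)(0.1527) = 38.6 °C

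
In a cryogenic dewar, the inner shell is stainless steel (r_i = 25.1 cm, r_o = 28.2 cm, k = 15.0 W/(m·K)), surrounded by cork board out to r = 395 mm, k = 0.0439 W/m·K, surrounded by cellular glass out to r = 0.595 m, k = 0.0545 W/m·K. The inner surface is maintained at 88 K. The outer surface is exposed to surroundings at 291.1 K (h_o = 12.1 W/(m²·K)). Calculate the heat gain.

Resistance network (inner→outer):
  R_stainless steel = (1/0.251 − 1/0.282)/(4πk) = 0.4380/(4π·15.0) = 0.002323 K/W
  R_cork board = (1/0.282 − 1/0.395)/(4πk) = 1.014/(4π·0.0439) = 1.839 K/W
  R_cellular glass = (1/0.395 − 1/0.595)/(4πk) = 0.8510/(4π·0.0545) = 1.243 K/W
  R_conv,out = 1/(4πr²h) = 1/(4π·0.595²·12.1) = 0.01858 K/W
ΣR = 0.002323 + 1.839 + 1.243 + 0.01858 = 3.103 K/W
Q = ΔT/ΣR = (88 K − 291.1 K)/3.103 = -65.5 W
(Negative Q ⇒ heat flows inward; heat gain = 65.5 W.)

Q = 65.5 W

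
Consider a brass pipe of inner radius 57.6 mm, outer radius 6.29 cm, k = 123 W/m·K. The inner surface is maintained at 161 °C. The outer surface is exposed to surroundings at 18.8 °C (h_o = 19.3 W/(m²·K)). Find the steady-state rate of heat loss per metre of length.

Q' = 1080 W/m

Treat each layer as a resistance in series:
  R'_brass = ln(0.0629/0.0576)/(2πk) = 0.08802/(2π·123) = 1.139×10^-4 m·K/W
  R'_conv,out = 1/(2πr h) = 1/(2π·0.0629·19.3) = 0.1311 m·K/W
ΣR = 1.139×10^-4 + 0.1311 = 0.1312 m·K/W
Q' = ΔT/ΣR = (161 °C − 18.8 °C)/0.1312 = 1080 W/m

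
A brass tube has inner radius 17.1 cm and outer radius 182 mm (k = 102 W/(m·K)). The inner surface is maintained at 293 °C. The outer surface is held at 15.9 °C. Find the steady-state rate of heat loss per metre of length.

Q' = 2850 kW/m

Q' = 2πk·ΔT/ln(r₂/r₁) = 2π × 102 × 277.1 / ln(0.182/0.171) = 2.85×10^6 W/m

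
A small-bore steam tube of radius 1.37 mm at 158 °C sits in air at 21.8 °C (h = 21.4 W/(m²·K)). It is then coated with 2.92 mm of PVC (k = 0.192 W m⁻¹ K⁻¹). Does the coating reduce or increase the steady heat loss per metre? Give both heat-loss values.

Critical radius for a cylinder: r_cr = k/h = 0.00897 m = 0.897 cm.
Outer radius after coating: r₂ = 0.00137 + 0.00292 = 0.00429 m.
Since r₁ < r_cr and r₂ ≤ r_cr, the coating moves toward the maximum at r_cr — heat loss rises.
Bare: R = 1/(2πr₁h) = 5.429 m·K/W; Q = 136.2/5.429 = 25.1 W/m.
Coated: R = R_cond + R_conv = 2.680 m·K/W; Q = 136.2/2.680 = 50.8 W/m.

increases: 25.1 → 50.8 W/m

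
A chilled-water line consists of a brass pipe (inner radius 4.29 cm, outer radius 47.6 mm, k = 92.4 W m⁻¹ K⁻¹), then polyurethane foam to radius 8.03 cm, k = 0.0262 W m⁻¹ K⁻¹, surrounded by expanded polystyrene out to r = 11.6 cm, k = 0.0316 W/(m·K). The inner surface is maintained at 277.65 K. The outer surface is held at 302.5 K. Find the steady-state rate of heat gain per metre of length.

Resistance network (inner→outer):
  R'_brass = ln(0.0476/0.0429)/(2πk) = 0.1040/(2π·92.4) = 1.791×10^-4 m·K/W
  R'_polyurethane foam = ln(0.0803/0.0476)/(2πk) = 0.5229/(2π·0.0262) = 3.177 m·K/W
  R'_expanded polystyrene = ln(0.116/0.0803)/(2πk) = 0.3678/(2π·0.0316) = 1.853 m·K/W
ΣR = 1.791×10^-4 + 3.177 + 1.853 = 5.030 m·K/W
Q' = ΔT/ΣR = (277.65 K − 302.5 K)/5.030 = -4.94 W/m
(Negative Q' ⇒ heat flows inward; heat gain = 4.94 W/m.)

Q' = 4.94 W/m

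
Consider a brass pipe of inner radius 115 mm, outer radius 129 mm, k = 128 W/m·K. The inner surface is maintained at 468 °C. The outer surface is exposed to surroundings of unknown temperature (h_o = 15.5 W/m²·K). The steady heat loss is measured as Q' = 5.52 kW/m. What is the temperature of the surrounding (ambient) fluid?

T_out = 27.8 °C

Sum the resistances:
  R'_brass = ln(0.129/0.115)/(2πk) = 0.1149/(2π·128) = 1.428×10^-4 m·K/W
  R'_conv,out = 1/(2πr h) = 1/(2π·0.129·15.5) = 0.07960 m·K/W
ΣR = 0.07974 m·K/W
ΔT = Q'·ΣR = 5520 × 0.07974 = 440.2 K
Heat flows outward, so T_out = T_in − ΔT = 468 − 440.2 = 27.8 °C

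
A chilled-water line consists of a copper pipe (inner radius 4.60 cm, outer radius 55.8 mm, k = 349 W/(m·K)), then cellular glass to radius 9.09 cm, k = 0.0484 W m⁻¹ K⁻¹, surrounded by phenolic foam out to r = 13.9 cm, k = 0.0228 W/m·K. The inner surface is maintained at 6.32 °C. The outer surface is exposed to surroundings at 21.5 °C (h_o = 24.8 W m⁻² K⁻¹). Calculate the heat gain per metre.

Treat each layer as a resistance in series:
  R'_copper = ln(0.0558/0.0460)/(2πk) = 0.1931/(2π·349) = 8.807×10^-5 m·K/W
  R'_cellular glass = ln(0.0909/0.0558)/(2πk) = 0.4880/(2π·0.0484) = 1.605 m·K/W
  R'_phenolic foam = ln(0.139/0.0909)/(2πk) = 0.4247/(2π·0.0228) = 2.965 m·K/W
  R'_conv,out = 1/(2πr h) = 1/(2π·0.139·24.8) = 0.04617 m·K/W
ΣR = 8.807×10^-5 + 1.605 + 2.965 + 0.04617 = 4.616 m·K/W
Q' = ΔT/ΣR = (6.32 °C − 21.5 °C)/4.616 = -3.29 W/m
(Negative Q' ⇒ heat flows inward; heat gain = 3.29 W/m.)

Q' = 3.29 W/m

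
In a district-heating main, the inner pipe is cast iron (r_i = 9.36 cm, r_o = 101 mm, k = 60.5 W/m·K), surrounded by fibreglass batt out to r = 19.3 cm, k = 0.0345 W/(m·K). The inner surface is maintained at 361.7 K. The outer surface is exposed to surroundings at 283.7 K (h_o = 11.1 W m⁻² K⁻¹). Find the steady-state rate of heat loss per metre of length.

Q' = 25.5 W/m

Series thermal resistances, inner to outer:
  R'_cast iron = ln(0.101/0.0936)/(2πk) = 0.07609/(2π·60.5) = 2.002×10^-4 m·K/W
  R'_fibreglass batt = ln(0.193/0.101)/(2πk) = 0.6476/(2π·0.0345) = 2.987 m·K/W
  R'_conv,out = 1/(2πr h) = 1/(2π·0.193·11.1) = 0.07429 m·K/W
ΣR = 2.002×10^-4 + 2.987 + 0.07429 = 3.061 m·K/W
Q' = ΔT/ΣR = (361.7 K − 283.7 K)/3.061 = 25.5 W/m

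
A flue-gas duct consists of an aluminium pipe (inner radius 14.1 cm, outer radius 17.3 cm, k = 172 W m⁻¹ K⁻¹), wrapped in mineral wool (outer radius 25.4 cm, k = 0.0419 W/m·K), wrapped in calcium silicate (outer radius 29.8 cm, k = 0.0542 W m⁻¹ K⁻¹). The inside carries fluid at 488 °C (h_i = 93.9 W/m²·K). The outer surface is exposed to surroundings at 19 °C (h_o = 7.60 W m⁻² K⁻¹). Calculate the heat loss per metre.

Q' = 233 W/m

Resistance network (inner→outer):
  R'_conv,in = 1/(2πr h) = 1/(2π·0.141·93.9) = 0.01202 m·K/W
  R'_aluminium = ln(0.173/0.141)/(2πk) = 0.2045/(2π·172) = 1.893×10^-4 m·K/W
  R'_mineral wool = ln(0.254/0.173)/(2πk) = 0.3840/(2π·0.0419) = 1.459 m·K/W
  R'_calcium silicate = ln(0.298/0.254)/(2πk) = 0.1598/(2π·0.0542) = 0.4691 m·K/W
  R'_conv,out = 1/(2πr h) = 1/(2π·0.298·7.60) = 0.07027 m·K/W
ΣR = 0.01202 + 1.893×10^-4 + 1.459 + 0.4691 + 0.07027 = 2.011 m·K/W
Q' = ΔT/ΣR = (488 °C − 19 °C)/2.011 = 233 W/m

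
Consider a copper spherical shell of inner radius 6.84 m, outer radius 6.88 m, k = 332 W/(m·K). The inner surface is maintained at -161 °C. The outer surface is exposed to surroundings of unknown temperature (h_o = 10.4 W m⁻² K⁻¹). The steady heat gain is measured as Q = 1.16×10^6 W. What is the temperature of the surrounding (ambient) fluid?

T_out = 26.8 °C

Series resistances:
  R_copper = (1/6.84 − 1/6.88)/(4πk) = 8.500×10^-4/(4π·332) = 2.037×10^-7 K/W
  R_conv,out = 1/(4πr²h) = 1/(4π·6.88²·10.4) = 1.617×10^-4 K/W
ΣR = 1.619×10^-4 K/W
ΔT = Q·ΣR = 1.16×10^6 × 1.619×10^-4 = 187.8 K
Heat flows inward, so T_out = T_in + ΔT = -161 + 187.8 = 26.8 °C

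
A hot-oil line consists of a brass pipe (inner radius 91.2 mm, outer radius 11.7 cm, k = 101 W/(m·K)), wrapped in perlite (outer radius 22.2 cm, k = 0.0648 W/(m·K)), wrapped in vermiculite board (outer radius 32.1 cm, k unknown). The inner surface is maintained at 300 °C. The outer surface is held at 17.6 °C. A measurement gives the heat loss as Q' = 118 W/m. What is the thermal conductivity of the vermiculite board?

ΣR = ΔT/Q' = |300 − 17.6|/118 = 2.393 m·K/W
Known resistances:
  R'_brass = ln(0.117/0.0912)/(2πk) = 0.2491/(2π·101) = 3.926×10^-4 m·K/W
  R'_perlite = ln(0.222/0.117)/(2πk) = 0.6405/(2π·0.0648) = 1.573 m·K/W
R_vermiculite board = ΣR − ΣR_known = 2.393 − 1.573 = 0.8200 m·K/W
ln(r₂/r₁)/(2πk) = 0.8200 ⇒ k = 0.3688/(2π·0.8200) = 0.0716 W/m·K

k = 0.0716 W/m·K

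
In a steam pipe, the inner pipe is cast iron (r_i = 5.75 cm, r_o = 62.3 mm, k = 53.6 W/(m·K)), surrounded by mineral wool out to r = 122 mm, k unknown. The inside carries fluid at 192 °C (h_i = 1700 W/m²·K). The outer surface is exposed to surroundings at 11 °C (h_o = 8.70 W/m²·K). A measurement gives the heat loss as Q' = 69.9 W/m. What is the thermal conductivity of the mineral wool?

k = 0.0439 W/m·K

ΣR = ΔT/Q' = |192 − 11|/69.9 = 2.589 m·K/W
Known resistances:
  R'_conv,in = 1/(2πr h) = 1/(2π·0.0575·1700) = 0.001628 m·K/W
  R'_cast iron = ln(0.0623/0.0575)/(2πk) = 0.08018/(2π·53.6) = 2.381×10^-4 m·K/W
  R'_conv,out = 1/(2πr h) = 1/(2π·0.122·8.70) = 0.1499 m·K/W
R_mineral wool = ΣR − ΣR_known = 2.589 − 0.1518 = 2.437 m·K/W
ln(r₂/r₁)/(2πk) = 2.437 ⇒ k = 0.6721/(2π·2.437) = 0.0439 W/m·K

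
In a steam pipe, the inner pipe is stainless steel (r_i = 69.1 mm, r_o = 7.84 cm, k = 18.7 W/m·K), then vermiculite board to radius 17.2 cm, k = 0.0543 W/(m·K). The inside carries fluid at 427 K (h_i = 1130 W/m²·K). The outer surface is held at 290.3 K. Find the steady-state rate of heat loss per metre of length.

Q' = 59.3 W/m

Resistance network (inner→outer):
  R'_conv,in = 1/(2πr h) = 1/(2π·0.0691·1130) = 0.002038 m·K/W
  R'_stainless steel = ln(0.0784/0.0691)/(2πk) = 0.1263/(2π·18.7) = 0.001075 m·K/W
  R'_vermiculite board = ln(0.172/0.0784)/(2πk) = 0.7857/(2π·0.0543) = 2.303 m·K/W
ΣR = 0.002038 + 0.001075 + 2.303 = 2.306 m·K/W
Q' = ΔT/ΣR = (427 K − 290.3 K)/2.306 = 59.3 W/m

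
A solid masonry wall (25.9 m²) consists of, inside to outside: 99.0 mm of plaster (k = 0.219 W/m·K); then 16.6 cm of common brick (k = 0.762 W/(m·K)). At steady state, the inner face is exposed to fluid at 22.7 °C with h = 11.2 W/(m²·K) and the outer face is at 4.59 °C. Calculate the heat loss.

Treat each layer as a resistance in series:
  R_conv,in = 1/(hA) = 1/(11.2·25.9) = 0.003447 K/W
  R_plaster = L/(kA) = 0.0990/(0.219·25.9) = 0.01745 K/W
  R_common brick = L/(kA) = 0.166/(0.762·25.9) = 0.008411 K/W
ΣR = 0.003447 + 0.01745 + 0.008411 = 0.02931 K/W
Q = ΔT/ΣR = (22.7 °C − 4.59 °C)/0.02931 = 618 W

Q = 618 W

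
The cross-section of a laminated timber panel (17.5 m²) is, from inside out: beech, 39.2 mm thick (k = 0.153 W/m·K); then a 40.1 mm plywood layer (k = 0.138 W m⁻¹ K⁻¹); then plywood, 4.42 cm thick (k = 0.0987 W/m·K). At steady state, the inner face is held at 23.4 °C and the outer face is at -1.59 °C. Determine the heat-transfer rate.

Treat each layer as a resistance in series:
  R_beech = L/(kA) = 0.0392/(0.153·17.5) = 0.01464 K/W
  R_plywood = L/(kA) = 0.0401/(0.138·17.5) = 0.01660 K/W
  R_plywood = L/(kA) = 0.0442/(0.0987·17.5) = 0.02559 K/W
ΣR = 0.01464 + 0.01660 + 0.02559 = 0.05683 K/W
Q = ΔT/ΣR = (23.4 °C − -1.59 °C)/0.05683 = 440 W

Q = 440 W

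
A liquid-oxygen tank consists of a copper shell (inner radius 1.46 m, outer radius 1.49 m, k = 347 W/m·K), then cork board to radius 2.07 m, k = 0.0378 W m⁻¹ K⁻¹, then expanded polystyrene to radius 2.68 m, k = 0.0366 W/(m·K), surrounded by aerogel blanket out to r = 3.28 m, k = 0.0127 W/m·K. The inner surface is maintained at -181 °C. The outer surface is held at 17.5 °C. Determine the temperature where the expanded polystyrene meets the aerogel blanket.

T = -62.4 °C

Resistance network (inner→outer):
  R_copper = (1/1.46 − 1/1.49)/(4πk) = 0.01379/(4π·347) = 3.163×10^-6 K/W
  R_cork board = (1/1.49 − 1/2.07)/(4πk) = 0.1880/(4π·0.0378) = 0.3959 K/W
  R_expanded polystyrene = (1/2.07 − 1/2.68)/(4πk) = 0.1100/(4π·0.0366) = 0.2391 K/W
  R_aerogel blanket = (1/2.68 − 1/3.28)/(4πk) = 0.06826/(4π·0.0127) = 0.4277 K/W
ΣR = 3.163×10^-6 + 0.3959 + 0.2391 + 0.4277 = 1.063 K/W
Q = ΔT/ΣR = (-181 °C − 17.5 °C)/1.063 = -186.7 W
From the inner boundary to the expanded polystyrene/aerogel blanket interface, ΣR_partial = 0.6350 K/W.
T_interface = T_in − Q·ΣR_partial = -181 °C − (-186.7)(0.6350) = -62.4 °C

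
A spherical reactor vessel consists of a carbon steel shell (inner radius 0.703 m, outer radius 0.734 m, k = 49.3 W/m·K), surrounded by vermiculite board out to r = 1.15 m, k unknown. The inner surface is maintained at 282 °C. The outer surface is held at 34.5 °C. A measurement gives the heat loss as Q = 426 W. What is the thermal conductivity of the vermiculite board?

ΣR = ΔT/Q = |282 − 34.5|/426 = 0.5810 K/W
Known resistances:
  R_carbon steel = (1/0.703 − 1/0.734)/(4πk) = 0.06008/(4π·49.3) = 9.697×10^-5 K/W
R_vermiculite board = ΣR − ΣR_known = 0.5810 − 9.697×10^-5 = 0.5809 K/W
(1/r₁−1/r₂)/(4πk) = 0.5809 ⇒ k = 0.4928/(4π·0.5809) = 0.0675 W/m·K

k = 0.0675 W/m·K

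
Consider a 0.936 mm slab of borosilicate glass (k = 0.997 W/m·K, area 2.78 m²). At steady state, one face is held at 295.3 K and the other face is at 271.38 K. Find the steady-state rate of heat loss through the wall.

Q = 70800 W

Q = kA·ΔT/L = 0.997 × 2.78 × |295.3 K − 271.38 K| / 9.36×10^-4 = 70800 W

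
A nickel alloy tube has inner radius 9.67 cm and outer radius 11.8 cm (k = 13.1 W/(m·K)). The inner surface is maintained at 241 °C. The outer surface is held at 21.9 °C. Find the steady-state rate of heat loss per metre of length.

Q' = 90600 W/m

Q' = 2πk·ΔT/ln(r₂/r₁) = 2π × 13.1 × 219.1 / ln(0.118/0.0967) = 90600 W/m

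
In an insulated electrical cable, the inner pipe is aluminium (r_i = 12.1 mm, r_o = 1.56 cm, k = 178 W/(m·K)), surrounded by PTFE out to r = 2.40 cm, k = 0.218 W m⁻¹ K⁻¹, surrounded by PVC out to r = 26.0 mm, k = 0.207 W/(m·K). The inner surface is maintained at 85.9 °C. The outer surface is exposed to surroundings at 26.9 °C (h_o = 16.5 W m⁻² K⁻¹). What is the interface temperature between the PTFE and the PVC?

T = 61.1 °C

Series thermal resistances, inner to outer:
  R'_aluminium = ln(0.0156/0.0121)/(2πk) = 0.2541/(2π·178) = 2.272×10^-4 m·K/W
  R'_PTFE = ln(0.0240/0.0156)/(2πk) = 0.4308/(2π·0.218) = 0.3145 m·K/W
  R'_PVC = ln(0.0260/0.0240)/(2πk) = 0.08004/(2π·0.207) = 0.06154 m·K/W
  R'_conv,out = 1/(2πr h) = 1/(2π·0.0260·16.5) = 0.3710 m·K/W
ΣR = 2.272×10^-4 + 0.3145 + 0.06154 + 0.3710 = 0.7473 m·K/W
Q' = ΔT/ΣR = (85.9 °C − 26.9 °C)/0.7473 = 78.95 W/m
From the inner boundary to the PTFE/PVC interface, ΣR_partial = 0.3147 m·K/W.
T_interface = T_in − Q'·ΣR_partial = 85.9 °C − (78.95)(0.3147) = 61.1 °C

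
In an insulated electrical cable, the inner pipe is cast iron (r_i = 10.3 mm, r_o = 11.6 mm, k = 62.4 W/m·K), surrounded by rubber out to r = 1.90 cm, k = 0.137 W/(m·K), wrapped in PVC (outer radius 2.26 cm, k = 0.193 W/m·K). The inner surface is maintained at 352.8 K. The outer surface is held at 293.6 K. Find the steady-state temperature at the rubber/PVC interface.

T = 305.4 K

Treat each layer as a resistance in series:
  R'_cast iron = ln(0.0116/0.0103)/(2πk) = 0.1189/(2π·62.4) = 3.032×10^-4 m·K/W
  R'_rubber = ln(0.0190/0.0116)/(2πk) = 0.4934/(2π·0.137) = 0.5732 m·K/W
  R'_PVC = ln(0.0226/0.0190)/(2πk) = 0.1735/(2π·0.193) = 0.1431 m·K/W
ΣR = 3.032×10^-4 + 0.5732 + 0.1431 = 0.7166 m·K/W
Q' = ΔT/ΣR = (352.8 K − 293.6 K)/0.7166 = 82.61 W/m
From the inner boundary to the rubber/PVC interface, ΣR_partial = 0.5735 m·K/W.
T_interface = T_in − Q'·ΣR_partial = 352.8 K − (82.61)(0.5735) = 305.4 K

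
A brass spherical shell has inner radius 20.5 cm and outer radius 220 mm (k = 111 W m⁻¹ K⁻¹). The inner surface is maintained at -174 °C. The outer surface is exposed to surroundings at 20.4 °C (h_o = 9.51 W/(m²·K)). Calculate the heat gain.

Q = 1120 W

Treat each layer as a resistance in series:
  R_brass = (1/0.205 − 1/0.220)/(4πk) = 0.3326/(4π·111) = 2.384×10^-4 K/W
  R_conv,out = 1/(4πr²h) = 1/(4π·0.220²·9.51) = 0.1729 K/W
ΣR = 2.384×10^-4 + 0.1729 = 0.1731 K/W
Q = ΔT/ΣR = (-174 °C − 20.4 °C)/0.1731 = -1120 W
(Negative Q ⇒ heat flows inward; heat gain = 1120 W.)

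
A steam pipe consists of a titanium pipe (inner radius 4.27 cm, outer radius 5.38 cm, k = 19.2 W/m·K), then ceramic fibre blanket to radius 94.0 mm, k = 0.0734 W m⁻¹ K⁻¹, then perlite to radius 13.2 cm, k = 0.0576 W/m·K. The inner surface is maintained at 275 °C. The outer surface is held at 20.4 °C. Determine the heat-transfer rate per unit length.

Q' = 118 W/m

Series thermal resistances, inner to outer:
  R'_titanium = ln(0.0538/0.0427)/(2πk) = 0.2311/(2π·19.2) = 0.001915 m·K/W
  R'_ceramic fibre blanket = ln(0.0940/0.0538)/(2πk) = 0.5580/(2π·0.0734) = 1.210 m·K/W
  R'_perlite = ln(0.132/0.0940)/(2πk) = 0.3395/(2π·0.0576) = 0.9381 m·K/W
ΣR = 0.001915 + 1.210 + 0.9381 = 2.150 m·K/W
Q' = ΔT/ΣR = (275 °C − 20.4 °C)/2.150 = 118 W/m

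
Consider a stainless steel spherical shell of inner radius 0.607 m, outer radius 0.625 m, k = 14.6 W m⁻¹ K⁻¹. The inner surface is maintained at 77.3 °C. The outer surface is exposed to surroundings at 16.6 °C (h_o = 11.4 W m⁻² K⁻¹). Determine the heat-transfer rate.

Series thermal resistances, inner to outer:
  R_stainless steel = (1/0.607 − 1/0.625)/(4πk) = 0.04745/(4π·14.6) = 2.586×10^-4 K/W
  R_conv,out = 1/(4πr²h) = 1/(4π·0.625²·11.4) = 0.01787 K/W
ΣR = 2.586×10^-4 + 0.01787 = 0.01813 K/W
Q = ΔT/ΣR = (77.3 °C − 16.6 °C)/0.01813 = 3350 W

Q = 3350 W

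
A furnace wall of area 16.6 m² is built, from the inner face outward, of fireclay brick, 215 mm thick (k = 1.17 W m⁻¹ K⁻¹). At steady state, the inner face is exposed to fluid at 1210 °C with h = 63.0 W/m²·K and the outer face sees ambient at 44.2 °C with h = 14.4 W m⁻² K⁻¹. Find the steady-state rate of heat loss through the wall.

Series thermal resistances, inner to outer:
  R_conv,in = 1/(hA) = 1/(63.0·16.6) = 9.562×10^-4 K/W
  R_fireclay brick = L/(kA) = 0.215/(1.17·16.6) = 0.01107 K/W
  R_conv,out = 1/(hA) = 1/(14.4·16.6) = 0.004183 K/W
ΣR = 9.562×10^-4 + 0.01107 + 0.004183 = 0.01621 K/W
Q = ΔT/ΣR = (1210 °C − 44.2 °C)/0.01621 = 71900 W

Q = 71900 W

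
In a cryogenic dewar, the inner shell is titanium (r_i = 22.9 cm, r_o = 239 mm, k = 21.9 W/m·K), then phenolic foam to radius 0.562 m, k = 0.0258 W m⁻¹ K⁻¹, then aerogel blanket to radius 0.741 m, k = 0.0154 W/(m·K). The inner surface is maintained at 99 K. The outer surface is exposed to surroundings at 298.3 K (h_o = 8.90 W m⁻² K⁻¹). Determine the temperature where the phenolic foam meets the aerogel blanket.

T = 252.1 K

Resistance network (inner→outer):
  R_titanium = (1/0.229 − 1/0.239)/(4πk) = 0.1827/(4π·21.9) = 6.639×10^-4 K/W
  R_phenolic foam = (1/0.239 − 1/0.562)/(4πk) = 2.405/(4π·0.0258) = 7.417 K/W
  R_aerogel blanket = (1/0.562 − 1/0.741)/(4πk) = 0.4298/(4π·0.0154) = 2.221 K/W
  R_conv,out = 1/(4πr²h) = 1/(4π·0.741²·8.90) = 0.01628 K/W
ΣR = 6.639×10^-4 + 7.417 + 2.221 + 0.01628 = 9.655 K/W
Q = ΔT/ΣR = (99 K − 298.3 K)/9.655 = -20.64 W
From the inner boundary to the phenolic foam/aerogel blanket interface, ΣR_partial = 7.418 K/W.
T_interface = T_in − Q·ΣR_partial = 99 K − (-20.64)(7.418) = 252.1 K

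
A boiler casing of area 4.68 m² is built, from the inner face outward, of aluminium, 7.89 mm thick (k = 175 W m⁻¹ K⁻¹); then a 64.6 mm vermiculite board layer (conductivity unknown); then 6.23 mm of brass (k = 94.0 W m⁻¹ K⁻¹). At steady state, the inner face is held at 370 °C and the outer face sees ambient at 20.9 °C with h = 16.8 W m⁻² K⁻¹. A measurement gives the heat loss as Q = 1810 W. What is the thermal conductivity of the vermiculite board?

ΣR = ΔT/Q = |370 − 20.9|/1810 = 0.1929 K/W
Known resistances:
  R_aluminium = L/(kA) = 0.00789/(175·4.68) = 9.634×10^-6 K/W
  R_brass = L/(kA) = 0.00623/(94.0·4.68) = 1.416×10^-5 K/W
  R_conv,out = 1/(hA) = 1/(16.8·4.68) = 0.01272 K/W
R_vermiculite board = ΣR − ΣR_known = 0.1929 − 0.01274 = 0.1802 K/W
L/(kA) = 0.1802 ⇒ k = 0.0646/(0.1802·4.68) = 0.0766 W/m·K

k = 0.0766 W/m·K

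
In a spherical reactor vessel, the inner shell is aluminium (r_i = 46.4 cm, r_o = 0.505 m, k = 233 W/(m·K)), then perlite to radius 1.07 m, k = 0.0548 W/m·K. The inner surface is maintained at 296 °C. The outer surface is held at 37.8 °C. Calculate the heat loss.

Q = 170 W

Treat each layer as a resistance in series:
  R_aluminium = (1/0.464 − 1/0.505)/(4πk) = 0.1750/(4π·233) = 5.976×10^-5 K/W
  R_perlite = (1/0.505 − 1/1.07)/(4πk) = 1.046/(4π·0.0548) = 1.518 K/W
ΣR = 5.976×10^-5 + 1.518 = 1.518 K/W
Q = ΔT/ΣR = (296 °C − 37.8 °C)/1.518 = 170 W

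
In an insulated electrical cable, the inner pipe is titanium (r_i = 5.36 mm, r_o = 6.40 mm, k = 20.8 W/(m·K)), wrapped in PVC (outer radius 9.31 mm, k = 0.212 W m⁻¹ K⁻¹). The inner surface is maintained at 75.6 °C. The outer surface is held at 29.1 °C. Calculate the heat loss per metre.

Q' = 164 W/m

Series thermal resistances, inner to outer:
  R'_titanium = ln(0.00640/0.00536)/(2πk) = 0.1773/(2π·20.8) = 0.001357 m·K/W
  R'_PVC = ln(0.00931/0.00640)/(2πk) = 0.3748/(2π·0.212) = 0.2814 m·K/W
ΣR = 0.001357 + 0.2814 = 0.2828 m·K/W
Q' = ΔT/ΣR = (75.6 °C − 29.1 °C)/0.2828 = 164 W/m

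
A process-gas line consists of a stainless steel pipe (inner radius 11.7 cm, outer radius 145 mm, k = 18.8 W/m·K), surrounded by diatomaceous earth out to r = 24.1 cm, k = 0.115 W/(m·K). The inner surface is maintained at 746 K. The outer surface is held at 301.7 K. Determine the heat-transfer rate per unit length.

Resistance network (inner→outer):
  R'_stainless steel = ln(0.145/0.117)/(2πk) = 0.2146/(2π·18.8) = 0.001816 m·K/W
  R'_diatomaceous earth = ln(0.241/0.145)/(2πk) = 0.5081/(2π·0.115) = 0.7031 m·K/W
ΣR = 0.001816 + 0.7031 = 0.7049 m·K/W
Q' = ΔT/ΣR = (746 K − 301.7 K)/0.7049 = 630 W/m

Q' = 630 W/m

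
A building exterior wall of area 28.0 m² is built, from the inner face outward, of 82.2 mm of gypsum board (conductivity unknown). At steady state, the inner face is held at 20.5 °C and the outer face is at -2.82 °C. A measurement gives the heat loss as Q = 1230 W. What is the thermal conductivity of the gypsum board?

ΣR = ΔT/Q = |20.5 − -2.82|/1230 = 0.01896 K/W
L/(kA) = 0.01896 ⇒ k = 0.0822/(0.01896·28.0) = 0.155 W/m·K

k = 0.155 W/m·K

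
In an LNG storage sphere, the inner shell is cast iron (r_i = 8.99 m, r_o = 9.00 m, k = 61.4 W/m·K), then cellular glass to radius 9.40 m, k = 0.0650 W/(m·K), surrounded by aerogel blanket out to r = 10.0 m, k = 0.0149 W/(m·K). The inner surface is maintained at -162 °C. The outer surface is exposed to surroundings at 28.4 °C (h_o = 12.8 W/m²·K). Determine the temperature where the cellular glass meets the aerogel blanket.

Resistance network (inner→outer):
  R_cast iron = (1/8.99 − 1/9.00)/(4πk) = 1.236×10^-4/(4π·61.4) = 1.602×10^-7 K/W
  R_cellular glass = (1/9.00 − 1/9.40)/(4πk) = 0.004728/(4π·0.0650) = 0.005789 K/W
  R_aerogel blanket = (1/9.40 − 1/10.0)/(4πk) = 0.006383/(4π·0.0149) = 0.03409 K/W
  R_conv,out = 1/(4πr²h) = 1/(4π·10.0²·12.8) = 6.217×10^-5 K/W
ΣR = 1.602×10^-7 + 0.005789 + 0.03409 + 6.217×10^-5 = 0.03994 K/W
Q = ΔT/ΣR = (-162 °C − 28.4 °C)/0.03994 = -4767 W
From the inner boundary to the cellular glass/aerogel blanket interface, ΣR_partial = 0.005789 K/W.
T_interface = T_in − Q·ΣR_partial = -162 °C − (-4767)(0.005789) = -134 °C

T = -134 °C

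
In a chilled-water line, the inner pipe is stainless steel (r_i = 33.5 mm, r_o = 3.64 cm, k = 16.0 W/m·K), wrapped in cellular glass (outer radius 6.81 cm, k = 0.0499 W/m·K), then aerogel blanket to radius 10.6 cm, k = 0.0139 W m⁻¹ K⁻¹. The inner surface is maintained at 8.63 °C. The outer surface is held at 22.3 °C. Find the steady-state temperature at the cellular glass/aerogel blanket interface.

T = 12.5 °C

Resistance network (inner→outer):
  R'_stainless steel = ln(0.0364/0.0335)/(2πk) = 0.08302/(2π·16.0) = 8.258×10^-4 m·K/W
  R'_cellular glass = ln(0.0681/0.0364)/(2πk) = 0.6264/(2π·0.0499) = 1.998 m·K/W
  R'_aerogel blanket = ln(0.106/0.0681)/(2πk) = 0.4425/(2π·0.0139) = 5.066 m·K/W
ΣR = 8.258×10^-4 + 1.998 + 5.066 = 7.065 m·K/W
Q' = ΔT/ΣR = (8.63 °C − 22.3 °C)/7.065 = -1.935 W/m
From the inner boundary to the cellular glass/aerogel blanket interface, ΣR_partial = 1.999 m·K/W.
T_interface = T_in − Q'·ΣR_partial = 8.63 °C − (-1.935)(1.999) = 12.5 °C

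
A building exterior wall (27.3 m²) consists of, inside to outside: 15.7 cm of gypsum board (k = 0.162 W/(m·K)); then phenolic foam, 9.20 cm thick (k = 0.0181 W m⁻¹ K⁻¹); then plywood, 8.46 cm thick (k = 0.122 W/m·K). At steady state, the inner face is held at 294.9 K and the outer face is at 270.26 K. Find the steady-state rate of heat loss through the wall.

Q = 99.7 W

Treat each layer as a resistance in series:
  R_gypsum board = L/(kA) = 0.157/(0.162·27.3) = 0.03550 K/W
  R_phenolic foam = L/(kA) = 0.0920/(0.0181·27.3) = 0.1862 K/W
  R_plywood = L/(kA) = 0.0846/(0.122·27.3) = 0.02540 K/W
ΣR = 0.03550 + 0.1862 + 0.02540 = 0.2471 K/W
Q = ΔT/ΣR = (294.9 K − 270.26 K)/0.2471 = 99.7 W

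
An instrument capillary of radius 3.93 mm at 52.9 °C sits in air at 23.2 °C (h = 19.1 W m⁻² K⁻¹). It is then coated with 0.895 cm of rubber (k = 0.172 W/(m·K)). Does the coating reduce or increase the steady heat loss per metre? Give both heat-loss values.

Critical radius for a cylinder: r_cr = k/h = 0.00901 m = 0.901 cm.
Outer radius after coating: r₂ = 0.00393 + 0.00895 = 0.01288 m.
r₁ < r_cr < r₂: heat loss rises to a maximum at r_cr then falls. Whether the coating helps depends on whether Q(r₂) has dropped back below Q(r₁).
Bare: R = 1/(2πr₁h) = 2.120 m·K/W; Q = 29.7/2.120 = 14.0 W/m.
Coated: R = R_cond + R_conv = 1.745 m·K/W; Q = 29.7/1.745 = 17.0 W/m.

increases: 14.0 → 17.0 W/m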